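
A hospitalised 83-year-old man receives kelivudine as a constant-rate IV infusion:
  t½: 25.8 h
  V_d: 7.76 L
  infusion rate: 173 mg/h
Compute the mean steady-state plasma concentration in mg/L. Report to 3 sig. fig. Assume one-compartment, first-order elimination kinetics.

k = ln2 / t½ = 0.693147 / 25.8 = 0.02687 h⁻¹
CL = k × Vd = 0.02687 × 7.76 = 0.2085 L/h
At steady state Css = R₀ / CL = 173 / 0.2085 = 829.7 mg/L

830 mg/L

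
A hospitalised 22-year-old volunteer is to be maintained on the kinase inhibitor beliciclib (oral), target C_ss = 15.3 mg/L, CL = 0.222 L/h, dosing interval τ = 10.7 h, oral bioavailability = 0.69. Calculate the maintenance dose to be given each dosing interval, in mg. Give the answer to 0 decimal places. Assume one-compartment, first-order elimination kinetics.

At steady state, F × (Dose/τ) = Css × CL.
Dose = Css × CL × τ / F = 15.3 × 0.2220 × 10.7 / 0.69 = 52.67 mg

53 mg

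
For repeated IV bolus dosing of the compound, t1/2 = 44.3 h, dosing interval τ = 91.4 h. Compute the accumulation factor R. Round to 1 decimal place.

k = ln2 / t½ = 0.693147 / 44.3 = 0.01565 h⁻¹
e^(−kτ) = e^(−0.01565 × 91.4) = 0.2392
Accumulation ratio R = 1 / (1 − e^(−kτ)) = 1 / (1 − 0.2392) = 1.314

1.3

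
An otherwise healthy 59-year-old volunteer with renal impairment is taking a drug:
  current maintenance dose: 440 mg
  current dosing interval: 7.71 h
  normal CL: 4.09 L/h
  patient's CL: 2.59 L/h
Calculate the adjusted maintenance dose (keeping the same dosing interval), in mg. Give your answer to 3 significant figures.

To keep the same average steady-state level, dosing rate must scale with clearance.
CL ratio = 2.59 / 4.09 = 0.6333
New dose (same interval) = 440 × 0.6333 = 278.7 mg

279 mg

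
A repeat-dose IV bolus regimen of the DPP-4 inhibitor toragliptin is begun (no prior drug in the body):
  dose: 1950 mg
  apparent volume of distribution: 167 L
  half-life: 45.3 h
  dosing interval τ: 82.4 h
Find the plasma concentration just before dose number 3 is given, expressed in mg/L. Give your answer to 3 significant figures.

C₀ per dose = Dose / Vd = 1950 / 167 = 11.68 mg/L
k = ln2 / t½ = 0.693147 / 45.3 = 0.01530 h⁻¹
Fraction remaining after one interval: r = e^(−kτ) = e^(−0.01530 × 82.4) = 0.2834
Before dose 3, 2 doses have been given (aged 1τ, 2τ).
C_trough = C₀ × (r + r²) = 11.68 × (0.2834 + 0.08032) = 4.248 mg/L

4.25 mg/L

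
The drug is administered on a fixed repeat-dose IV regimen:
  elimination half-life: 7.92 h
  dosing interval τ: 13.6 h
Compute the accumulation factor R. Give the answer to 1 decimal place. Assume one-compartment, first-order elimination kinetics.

1.4

k = ln2 / t½ = 0.693147 / 7.92 = 0.08752 h⁻¹
e^(−kτ) = e^(−0.08752 × 13.6) = 0.3041
Accumulation ratio R = 1 / (1 − e^(−kτ)) = 1 / (1 − 0.3041) = 1.437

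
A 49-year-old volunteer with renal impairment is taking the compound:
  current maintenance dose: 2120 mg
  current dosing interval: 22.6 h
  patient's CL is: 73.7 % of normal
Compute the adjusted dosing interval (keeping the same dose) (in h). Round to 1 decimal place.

To keep the same average steady-state level, dosing rate must scale with clearance.
CL ratio = 73.7 / 100 = 0.7370
New interval (same dose) = 22.6 / 0.7370 = 30.66 h

30.7 h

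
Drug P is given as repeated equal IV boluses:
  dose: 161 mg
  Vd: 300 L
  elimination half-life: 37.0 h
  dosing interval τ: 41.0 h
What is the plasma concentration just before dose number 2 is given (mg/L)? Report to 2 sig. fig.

0.25 mg/L

C₀ per dose = Dose / Vd = 161 / 300 = 0.5367 mg/L
k = ln2 / t½ = 0.693147 / 37.0 = 0.01873 h⁻¹
Fraction remaining after one interval: r = e^(−kτ) = e^(−0.01873 × 41.0) = 0.4640
Before dose 2, 1 dose has been given (aged 1τ).
C_trough = C₀ × r = 0.5367 × 0.4640 = 0.2490 mg/L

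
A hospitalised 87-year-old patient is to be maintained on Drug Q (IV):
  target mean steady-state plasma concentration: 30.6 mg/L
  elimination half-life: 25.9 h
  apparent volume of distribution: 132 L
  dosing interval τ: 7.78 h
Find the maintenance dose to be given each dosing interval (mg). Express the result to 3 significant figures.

841 mg

k = ln2 / t½ = 0.693147 / 25.9 = 0.02676 h⁻¹
CL = k × Vd = 0.02676 × 132 = 3.532 L/h
At steady state, Dose/τ = Css × CL.
Dose = Css × CL × τ = 30.6 × 3.532 × 7.78 = 840.9 mg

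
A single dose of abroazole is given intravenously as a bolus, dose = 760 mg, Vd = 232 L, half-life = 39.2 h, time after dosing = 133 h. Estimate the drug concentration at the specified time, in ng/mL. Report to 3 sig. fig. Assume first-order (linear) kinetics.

C₀ = Dose / Vd = 760.0 / 232 = 3.276 mg/L
k = ln2 / t½ = 0.693147 / 39.2 = 0.01768 h⁻¹
C = C₀ · e^(−k·t) = 3.276 × e^(−0.01768 × 133)
  = 3.276 × 0.09523 = 0.3120 mg/L
Convert: 0.3120 mg/L × 1000 = 312.0 ng/mL

312 ng/mL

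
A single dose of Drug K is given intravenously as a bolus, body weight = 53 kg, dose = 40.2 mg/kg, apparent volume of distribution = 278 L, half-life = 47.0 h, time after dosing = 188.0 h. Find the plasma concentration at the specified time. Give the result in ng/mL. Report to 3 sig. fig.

Total dose = 40.2 × 53 = 2131 mg
C₀ = Dose / Vd = 2131 / 278 = 7.665 mg/L
k = ln2 / t½ = 0.693147 / 47.0 = 0.01475 h⁻¹
t / t½ = 188.0 / 47.0 = 4 half-lives
C = C₀ × (1/2)^4 = 7.665 × 0.06250 = 0.4791 mg/L
Convert: 0.4791 mg/L × 1000 = 479.1 ng/mL

479 ng/mL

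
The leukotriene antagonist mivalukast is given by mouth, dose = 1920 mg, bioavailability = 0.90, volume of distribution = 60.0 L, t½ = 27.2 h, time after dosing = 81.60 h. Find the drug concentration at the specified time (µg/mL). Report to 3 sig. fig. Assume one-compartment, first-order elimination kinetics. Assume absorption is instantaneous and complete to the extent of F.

3.60 µg/mL

Amount reaching circulation = F × Dose = 0.90 × 1920 = 1728 mg
C₀ = F·Dose / Vd = 1728 / 60.0 = 28.80 mg/L
k = ln2 / t½ = 0.693147 / 27.2 = 0.02548 h⁻¹
t / t½ = 81.60 / 27.2 = 3 half-lives
C = C₀ × (1/2)^3 = 28.80 × 0.1250 = 3.600 mg/L
(3.600 mg/L = 3.600 µg/mL)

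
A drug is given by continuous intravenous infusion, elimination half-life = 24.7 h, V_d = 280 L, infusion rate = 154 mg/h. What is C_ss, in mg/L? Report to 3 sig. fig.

19.6 mg/L

k = ln2 / t½ = 0.693147 / 24.7 = 0.02806 h⁻¹
CL = k × Vd = 0.02806 × 280 = 7.857 L/h
At steady state Css = R₀ / CL = 154 / 7.857 = 19.60 mg/L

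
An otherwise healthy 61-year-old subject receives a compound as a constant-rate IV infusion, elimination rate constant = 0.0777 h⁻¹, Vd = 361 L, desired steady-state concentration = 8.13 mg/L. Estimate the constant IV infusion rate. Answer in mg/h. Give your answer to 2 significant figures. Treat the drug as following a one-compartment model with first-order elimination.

230 mg/h

CL = k × Vd = 0.07770 × 361 = 28.05 L/h
At steady state, infusion rate R₀ = Css × CL = 8.13 × 28.05 = 228.0 mg/h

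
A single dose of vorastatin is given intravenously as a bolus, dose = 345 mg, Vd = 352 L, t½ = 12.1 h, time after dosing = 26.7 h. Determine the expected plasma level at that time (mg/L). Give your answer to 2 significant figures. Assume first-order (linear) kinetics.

C₀ = Dose / Vd = 345.0 / 352 = 0.9801 mg/L
k = ln2 / t½ = 0.693147 / 12.1 = 0.05728 h⁻¹
C = C₀ · e^(−k·t) = 0.9801 × e^(−0.05728 × 26.7)
  = 0.9801 × 0.2167 = 0.2124 mg/L

0.21 mg/L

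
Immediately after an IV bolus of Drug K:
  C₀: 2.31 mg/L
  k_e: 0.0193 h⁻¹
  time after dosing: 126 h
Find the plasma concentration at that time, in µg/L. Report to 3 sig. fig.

203 µg/L

C = C₀ · e^(−k·t) = 2.310 × e^(−0.01930 × 126)
  = 2.310 × 0.08788 = 0.2030 mg/L
Convert: 0.2030 mg/L × 1000 = 203.0 µg/L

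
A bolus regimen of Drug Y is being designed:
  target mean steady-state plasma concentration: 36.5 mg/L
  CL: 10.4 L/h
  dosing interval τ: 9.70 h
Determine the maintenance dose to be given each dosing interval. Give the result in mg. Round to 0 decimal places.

At steady state, Dose/τ = Css × CL.
Dose = Css × CL × τ = 36.5 × 10.40 × 9.70 = 3682 mg

3682 mg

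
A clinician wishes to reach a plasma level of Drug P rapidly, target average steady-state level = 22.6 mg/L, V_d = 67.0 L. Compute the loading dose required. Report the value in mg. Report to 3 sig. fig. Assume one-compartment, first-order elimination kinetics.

1510 mg

LD = Css × Vd = 22.6 × 67.0 = 1514 mg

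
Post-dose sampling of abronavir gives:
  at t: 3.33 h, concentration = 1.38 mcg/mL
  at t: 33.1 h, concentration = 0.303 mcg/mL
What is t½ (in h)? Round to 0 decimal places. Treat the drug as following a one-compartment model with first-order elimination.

14 h

k = ln(C₁/C₂) / (t₂ − t₁) = ln(1.38/0.303) / (33.1 − 3.33)
  = 1.516 / 29.77 = 0.05092 h⁻¹
t½ = ln2 / k = 0.693147 / 0.05092 = 13.61 h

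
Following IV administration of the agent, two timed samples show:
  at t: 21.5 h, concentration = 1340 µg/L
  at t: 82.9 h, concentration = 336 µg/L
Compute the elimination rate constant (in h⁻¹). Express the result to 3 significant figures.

0.0225 h⁻¹

k = ln(C₁/C₂) / (t₂ − t₁) = ln(1340/336) / (82.9 − 21.5)
  = 1.383 / 61.40 = 0.02252 h⁻¹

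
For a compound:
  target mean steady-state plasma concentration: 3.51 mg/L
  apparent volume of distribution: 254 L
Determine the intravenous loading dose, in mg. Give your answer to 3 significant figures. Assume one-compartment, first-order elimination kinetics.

892 mg

LD = Css × Vd = 3.51 × 254 = 891.5 mg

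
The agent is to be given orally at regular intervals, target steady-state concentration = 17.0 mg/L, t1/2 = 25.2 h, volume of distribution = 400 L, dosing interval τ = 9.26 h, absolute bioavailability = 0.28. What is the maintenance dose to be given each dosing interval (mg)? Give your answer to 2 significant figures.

k = ln2 / t½ = 0.693147 / 25.2 = 0.02751 h⁻¹
CL = k × Vd = 0.02751 × 400 = 11.00 L/h
At steady state, F × (Dose/τ) = Css × CL.
Dose = Css × CL × τ / F = 17.0 × 11.00 × 9.26 / 0.28 = 6184 mg

6200 mg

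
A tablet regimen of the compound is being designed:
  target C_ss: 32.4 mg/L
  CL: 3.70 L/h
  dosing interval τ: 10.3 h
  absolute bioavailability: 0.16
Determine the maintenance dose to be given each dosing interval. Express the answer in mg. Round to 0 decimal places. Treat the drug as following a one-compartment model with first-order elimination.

7717 mg

At steady state, F × (Dose/τ) = Css × CL.
Dose = Css × CL × τ / F = 32.4 × 3.700 × 10.3 / 0.16 = 7717 mg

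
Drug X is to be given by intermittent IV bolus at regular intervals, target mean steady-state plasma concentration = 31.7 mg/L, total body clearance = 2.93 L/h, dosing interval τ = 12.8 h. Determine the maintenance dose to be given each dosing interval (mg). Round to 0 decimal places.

At steady state, Dose/τ = Css × CL.
Dose = Css × CL × τ = 31.7 × 2.930 × 12.8 = 1189 mg

1189 mg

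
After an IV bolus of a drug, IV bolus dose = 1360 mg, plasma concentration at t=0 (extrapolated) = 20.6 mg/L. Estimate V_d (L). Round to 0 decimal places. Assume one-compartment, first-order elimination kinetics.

66 L

Vd = Dose / C₀ = 1360 / 20.6 = 66.02 L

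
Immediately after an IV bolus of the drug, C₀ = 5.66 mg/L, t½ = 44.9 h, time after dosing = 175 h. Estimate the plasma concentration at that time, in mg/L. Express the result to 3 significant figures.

k = ln2 / t½ = 0.693147 / 44.9 = 0.01544 h⁻¹
C = C₀ · e^(−k·t) = 5.660 × e^(−0.01544 × 175)
  = 5.660 × 0.06707 = 0.3796 mg/L

0.380 mg/L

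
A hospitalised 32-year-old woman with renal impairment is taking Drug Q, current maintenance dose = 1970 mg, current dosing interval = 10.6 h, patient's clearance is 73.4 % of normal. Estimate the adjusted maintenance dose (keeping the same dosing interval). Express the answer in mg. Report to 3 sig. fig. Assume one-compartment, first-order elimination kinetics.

1450 mg

To keep the same average steady-state level, dosing rate must scale with clearance.
CL ratio = 73.4 / 100 = 0.7340
New dose (same interval) = 1970 × 0.7340 = 1446 mg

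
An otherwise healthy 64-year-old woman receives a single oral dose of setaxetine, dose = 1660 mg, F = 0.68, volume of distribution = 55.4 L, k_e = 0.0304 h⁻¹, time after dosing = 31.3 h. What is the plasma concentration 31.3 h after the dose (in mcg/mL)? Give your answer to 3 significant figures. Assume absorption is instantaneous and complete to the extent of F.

7.87 mcg/mL

Amount reaching circulation = F × Dose = 0.68 × 1660 = 1129 mg
C₀ = F·Dose / Vd = 1129 / 55.4 = 20.38 mg/L
C = C₀ · e^(−k·t) = 20.38 × e^(−0.03040 × 31.3)
  = 20.38 × 0.3862 = 7.871 mg/L
(7.871 mg/L = 7.871 mcg/mL)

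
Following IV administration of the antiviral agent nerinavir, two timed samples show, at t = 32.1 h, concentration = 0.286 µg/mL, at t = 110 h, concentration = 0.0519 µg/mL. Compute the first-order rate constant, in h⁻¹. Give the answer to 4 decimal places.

k = ln(C₁/C₂) / (t₂ − t₁) = ln(0.286/0.0519) / (110 − 32.1)
  = 1.707 / 77.90 = 0.02191 h⁻¹

0.0219 h⁻¹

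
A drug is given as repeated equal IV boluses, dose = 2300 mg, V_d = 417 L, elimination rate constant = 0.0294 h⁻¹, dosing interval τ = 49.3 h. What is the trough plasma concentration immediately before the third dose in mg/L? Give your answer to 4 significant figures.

C₀ per dose = Dose / Vd = 2300 / 417 = 5.516 mg/L
Fraction remaining after one interval: r = e^(−kτ) = e^(−0.02940 × 49.3) = 0.2347
Before dose 3, 2 doses have been given (aged 1τ, 2τ).
C_trough = C₀ × (r + r²) = 5.516 × (0.2347 + 0.05508) = 1.598 mg/L

1.598 mg/L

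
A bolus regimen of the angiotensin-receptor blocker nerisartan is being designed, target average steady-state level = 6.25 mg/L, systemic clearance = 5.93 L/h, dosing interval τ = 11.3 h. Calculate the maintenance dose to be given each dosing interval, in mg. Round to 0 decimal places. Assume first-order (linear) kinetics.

At steady state, Dose/τ = Css × CL.
Dose = Css × CL × τ = 6.25 × 5.930 × 11.3 = 418.8 mg

419 mg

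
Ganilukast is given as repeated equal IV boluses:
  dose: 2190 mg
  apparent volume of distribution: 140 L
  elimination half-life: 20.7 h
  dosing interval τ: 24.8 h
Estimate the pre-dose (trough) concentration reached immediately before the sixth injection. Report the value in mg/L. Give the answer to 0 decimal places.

C₀ per dose = Dose / Vd = 2190 / 140 = 15.64 mg/L
k = ln2 / t½ = 0.693147 / 20.7 = 0.03349 h⁻¹
Fraction remaining after one interval: r = e^(−kτ) = e^(−0.03349 × 24.8) = 0.4358
Before dose 6, 5 doses have been given (aged 1τ, 2τ, 3τ, 4τ, 5τ).
C_trough = C₀ × (r + r² + … + r^5) = C₀ × r(1−r^5)/(1−r)
        = 15.64 × 0.4358 × (1 − 0.01572) / (1 − 0.4358) = 11.89 mg/L

12 mg/L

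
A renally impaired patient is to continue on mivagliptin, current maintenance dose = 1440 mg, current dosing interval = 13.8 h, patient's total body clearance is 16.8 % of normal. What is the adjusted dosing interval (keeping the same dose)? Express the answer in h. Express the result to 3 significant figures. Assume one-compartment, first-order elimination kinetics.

82.1 h

To keep the same average steady-state level, dosing rate must scale with clearance.
CL ratio = 16.8 / 100 = 0.1680
New interval (same dose) = 13.8 / 0.1680 = 82.14 h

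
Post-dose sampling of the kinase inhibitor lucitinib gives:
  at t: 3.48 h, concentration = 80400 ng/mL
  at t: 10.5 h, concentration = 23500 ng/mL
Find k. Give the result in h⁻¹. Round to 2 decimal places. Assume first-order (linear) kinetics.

k = ln(C₁/C₂) / (t₂ − t₁) = ln(80400/23500) / (10.5 − 3.48)
  = 1.230 / 7.020 = 0.1752 h⁻¹

0.18 h⁻¹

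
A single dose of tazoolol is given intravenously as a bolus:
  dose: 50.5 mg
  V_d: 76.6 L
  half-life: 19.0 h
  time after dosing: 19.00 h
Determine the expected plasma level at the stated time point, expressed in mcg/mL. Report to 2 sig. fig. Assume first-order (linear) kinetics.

C₀ = Dose / Vd = 50.50 / 76.6 = 0.6593 mg/L
k = ln2 / t½ = 0.693147 / 19.0 = 0.03648 h⁻¹
t / t½ = 19.00 / 19.0 = 1 half-lives
C = C₀ × (1/2)^1 = 0.6593 × 0.5000 = 0.3297 mg/L
(0.3297 mg/L = 0.3297 mcg/mL)

0.33 mcg/mL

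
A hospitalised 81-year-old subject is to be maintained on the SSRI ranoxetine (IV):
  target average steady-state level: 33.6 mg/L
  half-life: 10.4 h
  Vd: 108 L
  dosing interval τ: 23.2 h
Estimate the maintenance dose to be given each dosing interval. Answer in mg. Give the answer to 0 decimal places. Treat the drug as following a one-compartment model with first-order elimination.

5611 mg

k = ln2 / t½ = 0.693147 / 10.4 = 0.06665 h⁻¹
CL = k × Vd = 0.06665 × 108 = 7.198 L/h
At steady state, Dose/τ = Css × CL.
Dose = Css × CL × τ = 33.6 × 7.198 × 23.2 = 5611 mg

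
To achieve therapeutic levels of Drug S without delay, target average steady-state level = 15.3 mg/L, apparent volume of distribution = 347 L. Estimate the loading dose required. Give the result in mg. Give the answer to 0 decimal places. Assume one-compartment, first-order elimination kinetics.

LD = Css × Vd = 15.3 × 347 = 5309 mg

5309 mg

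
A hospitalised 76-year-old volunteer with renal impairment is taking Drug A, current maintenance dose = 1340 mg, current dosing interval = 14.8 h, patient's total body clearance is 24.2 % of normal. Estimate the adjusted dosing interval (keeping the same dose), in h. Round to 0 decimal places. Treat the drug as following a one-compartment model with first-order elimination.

To keep the same average steady-state level, dosing rate must scale with clearance.
CL ratio = 24.2 / 100 = 0.2420
New interval (same dose) = 14.8 / 0.2420 = 61.16 h

61 h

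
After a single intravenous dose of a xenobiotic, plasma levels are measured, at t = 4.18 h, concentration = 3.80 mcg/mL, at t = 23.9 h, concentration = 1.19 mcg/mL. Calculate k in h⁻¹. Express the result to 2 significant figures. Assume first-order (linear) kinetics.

k = ln(C₁/C₂) / (t₂ − t₁) = ln(3.80/1.19) / (23.9 − 4.18)
  = 1.161 / 19.72 = 0.05887 h⁻¹

0.059 h⁻¹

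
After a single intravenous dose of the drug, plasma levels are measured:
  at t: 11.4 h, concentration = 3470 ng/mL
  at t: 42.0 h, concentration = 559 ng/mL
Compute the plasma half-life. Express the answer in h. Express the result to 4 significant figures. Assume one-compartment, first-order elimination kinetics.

11.62 h

k = ln(C₁/C₂) / (t₂ − t₁) = ln(3470/559) / (42.0 − 11.4)
  = 1.826 / 30.60 = 0.05967 h⁻¹
t½ = ln2 / k = 0.693147 / 0.05967 = 11.62 h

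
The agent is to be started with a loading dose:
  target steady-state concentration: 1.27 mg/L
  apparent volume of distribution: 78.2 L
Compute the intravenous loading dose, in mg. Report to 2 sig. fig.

LD = Css × Vd = 1.27 × 78.2 = 99.31 mg

99 mg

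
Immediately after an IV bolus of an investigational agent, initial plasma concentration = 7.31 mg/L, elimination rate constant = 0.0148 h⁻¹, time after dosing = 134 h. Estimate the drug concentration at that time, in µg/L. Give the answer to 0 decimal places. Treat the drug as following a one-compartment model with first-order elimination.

1006 µg/L

C = C₀ · e^(−k·t) = 7.310 × e^(−0.01480 × 134)
  = 7.310 × 0.1376 = 1.006 mg/L
Convert: 1.006 mg/L × 1000 = 1006 µg/L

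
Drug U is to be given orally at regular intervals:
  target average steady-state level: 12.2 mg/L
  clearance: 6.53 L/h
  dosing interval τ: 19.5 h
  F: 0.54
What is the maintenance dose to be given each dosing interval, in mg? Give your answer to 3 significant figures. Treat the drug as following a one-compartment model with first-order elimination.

At steady state, F × (Dose/τ) = Css × CL.
Dose = Css × CL × τ / F = 12.2 × 6.530 × 19.5 / 0.54 = 2877 mg

2880 mg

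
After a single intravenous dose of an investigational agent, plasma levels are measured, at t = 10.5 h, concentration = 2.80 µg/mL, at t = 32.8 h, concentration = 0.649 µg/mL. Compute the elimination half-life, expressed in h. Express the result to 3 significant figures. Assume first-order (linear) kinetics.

k = ln(C₁/C₂) / (t₂ − t₁) = ln(2.80/0.649) / (32.8 − 10.5)
  = 1.462 / 22.30 = 0.06556 h⁻¹
t½ = ln2 / k = 0.693147 / 0.06556 = 10.57 h

10.6 h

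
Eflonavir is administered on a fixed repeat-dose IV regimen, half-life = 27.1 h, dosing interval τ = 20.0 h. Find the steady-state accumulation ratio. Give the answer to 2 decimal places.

2.50

k = ln2 / t½ = 0.693147 / 27.1 = 0.02558 h⁻¹
e^(−kτ) = e^(−0.02558 × 20.0) = 0.5995
Accumulation ratio R = 1 / (1 − e^(−kτ)) = 1 / (1 − 0.5995) = 2.497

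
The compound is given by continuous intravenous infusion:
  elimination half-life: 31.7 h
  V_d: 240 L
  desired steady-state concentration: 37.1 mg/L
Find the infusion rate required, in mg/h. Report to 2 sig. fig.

k = ln2 / t½ = 0.693147 / 31.7 = 0.02187 h⁻¹
CL = k × Vd = 0.02187 × 240 = 5.249 L/h
At steady state, infusion rate R₀ = Css × CL = 37.1 × 5.249 = 194.7 mg/h

190 mg/h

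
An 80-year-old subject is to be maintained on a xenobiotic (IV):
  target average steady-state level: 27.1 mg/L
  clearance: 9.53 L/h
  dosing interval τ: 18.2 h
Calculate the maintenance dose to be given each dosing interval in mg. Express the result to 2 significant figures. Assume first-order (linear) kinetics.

At steady state, Dose/τ = Css × CL.
Dose = Css × CL × τ = 27.1 × 9.530 × 18.2 = 4700 mg

4700 mg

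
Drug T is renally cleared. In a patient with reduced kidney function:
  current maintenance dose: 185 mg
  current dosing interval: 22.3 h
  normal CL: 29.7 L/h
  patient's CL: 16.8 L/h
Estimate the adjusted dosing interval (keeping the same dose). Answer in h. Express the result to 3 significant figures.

39.4 h

To keep the same average steady-state level, dosing rate must scale with clearance.
CL ratio = 16.8 / 29.7 = 0.5657
New interval (same dose) = 22.3 / 0.5657 = 39.42 h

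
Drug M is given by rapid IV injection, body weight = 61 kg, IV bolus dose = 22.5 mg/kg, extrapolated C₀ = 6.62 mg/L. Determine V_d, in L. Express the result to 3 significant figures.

207 L

Dose = 22.5 × 61 = 1373 mg
Vd = Dose / C₀ = 1373 / 6.62 = 207.4 L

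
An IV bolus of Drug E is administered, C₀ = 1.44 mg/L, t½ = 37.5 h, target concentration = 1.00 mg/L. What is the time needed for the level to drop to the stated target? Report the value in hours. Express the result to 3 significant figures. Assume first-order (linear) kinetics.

19.7 h

k = ln2 / t½ = 0.693147 / 37.5 = 0.01848 h⁻¹
t = ln(C₀ / C) / k = ln(1.440 / 1.00) / 0.01848
  = ln(1.440) / 0.01848 = 0.3646 / 0.01848 = 19.73 h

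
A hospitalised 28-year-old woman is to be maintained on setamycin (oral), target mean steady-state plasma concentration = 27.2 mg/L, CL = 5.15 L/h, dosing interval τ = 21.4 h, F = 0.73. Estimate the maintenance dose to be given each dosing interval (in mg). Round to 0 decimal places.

4106 mg

At steady state, F × (Dose/τ) = Css × CL.
Dose = Css × CL × τ / F = 27.2 × 5.150 × 21.4 / 0.73 = 4106 mg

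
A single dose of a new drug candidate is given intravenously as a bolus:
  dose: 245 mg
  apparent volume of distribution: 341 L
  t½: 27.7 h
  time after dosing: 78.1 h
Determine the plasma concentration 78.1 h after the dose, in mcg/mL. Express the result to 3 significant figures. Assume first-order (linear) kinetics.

0.102 mcg/mL

C₀ = Dose / Vd = 245.0 / 341 = 0.7185 mg/L
k = ln2 / t½ = 0.693147 / 27.7 = 0.02502 h⁻¹
C = C₀ · e^(−k·t) = 0.7185 × e^(−0.02502 × 78.1)
  = 0.7185 × 0.1417 = 0.1018 mg/L
(0.1018 mg/L = 0.1018 mcg/mL)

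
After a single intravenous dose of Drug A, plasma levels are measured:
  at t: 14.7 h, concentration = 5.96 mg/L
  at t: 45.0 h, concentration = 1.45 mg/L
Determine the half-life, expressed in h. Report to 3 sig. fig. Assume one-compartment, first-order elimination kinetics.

14.9 h

k = ln(C₁/C₂) / (t₂ − t₁) = ln(5.96/1.45) / (45.0 − 14.7)
  = 1.414 / 30.30 = 0.04667 h⁻¹
t½ = ln2 / k = 0.693147 / 0.04667 = 14.85 h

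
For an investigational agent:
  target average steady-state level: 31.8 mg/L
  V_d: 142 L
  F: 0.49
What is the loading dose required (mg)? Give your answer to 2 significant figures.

9200 mg

LD = Css × Vd / F = 31.8 × 142 / 0.49 = 9216 mg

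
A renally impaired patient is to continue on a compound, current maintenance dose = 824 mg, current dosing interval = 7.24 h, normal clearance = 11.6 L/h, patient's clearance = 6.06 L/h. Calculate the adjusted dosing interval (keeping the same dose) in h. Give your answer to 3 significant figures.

To keep the same average steady-state level, dosing rate must scale with clearance.
CL ratio = 6.06 / 11.6 = 0.5224
New interval (same dose) = 7.24 / 0.5224 = 13.86 h

13.9 h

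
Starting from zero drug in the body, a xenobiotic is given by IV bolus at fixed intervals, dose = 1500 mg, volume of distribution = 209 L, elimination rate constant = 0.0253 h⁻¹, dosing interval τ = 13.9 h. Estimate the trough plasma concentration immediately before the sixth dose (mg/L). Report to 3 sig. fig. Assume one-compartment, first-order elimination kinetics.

14.1 mg/L

C₀ per dose = Dose / Vd = 1500 / 209 = 7.177 mg/L
Fraction remaining after one interval: r = e^(−kτ) = e^(−0.02530 × 13.9) = 0.7035
Before dose 6, 5 doses have been given (aged 1τ, 2τ, 3τ, 4τ, 5τ).
C_trough = C₀ × (r + r² + … + r^5) = C₀ × r(1−r^5)/(1−r)
        = 7.177 × 0.7035 × (1 − 0.1723) / (1 − 0.7035) = 14.09 mg/L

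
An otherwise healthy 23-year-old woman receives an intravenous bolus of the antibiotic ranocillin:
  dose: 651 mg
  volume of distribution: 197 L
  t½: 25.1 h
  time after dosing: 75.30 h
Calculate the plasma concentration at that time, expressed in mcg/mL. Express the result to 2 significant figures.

C₀ = Dose / Vd = 651.0 / 197 = 3.305 mg/L
k = ln2 / t½ = 0.693147 / 25.1 = 0.02762 h⁻¹
t / t½ = 75.30 / 25.1 = 3 half-lives
C = C₀ × (1/2)^3 = 3.305 × 0.1250 = 0.4131 mg/L
(0.4131 mg/L = 0.4131 mcg/mL)

0.41 mcg/mL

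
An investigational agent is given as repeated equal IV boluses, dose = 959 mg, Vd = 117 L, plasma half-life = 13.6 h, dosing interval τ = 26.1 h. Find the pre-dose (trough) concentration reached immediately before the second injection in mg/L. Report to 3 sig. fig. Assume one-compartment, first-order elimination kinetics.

C₀ per dose = Dose / Vd = 959 / 117 = 8.197 mg/L
k = ln2 / t½ = 0.693147 / 13.6 = 0.05097 h⁻¹
Fraction remaining after one interval: r = e^(−kτ) = e^(−0.05097 × 26.1) = 0.2644
Before dose 2, 1 dose has been given (aged 1τ).
C_trough = C₀ × r = 8.197 × 0.2644 = 2.167 mg/L

2.17 mg/L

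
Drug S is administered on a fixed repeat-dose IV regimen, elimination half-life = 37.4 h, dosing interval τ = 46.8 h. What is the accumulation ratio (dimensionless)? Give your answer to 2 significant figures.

1.7

k = ln2 / t½ = 0.693147 / 37.4 = 0.01853 h⁻¹
e^(−kτ) = e^(−0.01853 × 46.8) = 0.4201
Accumulation ratio R = 1 / (1 − e^(−kτ)) = 1 / (1 − 0.4201) = 1.724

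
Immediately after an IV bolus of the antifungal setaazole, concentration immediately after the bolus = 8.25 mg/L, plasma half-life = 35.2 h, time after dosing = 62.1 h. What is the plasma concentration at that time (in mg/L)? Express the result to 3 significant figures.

k = ln2 / t½ = 0.693147 / 35.2 = 0.01969 h⁻¹
C = C₀ · e^(−k·t) = 8.250 × e^(−0.01969 × 62.1)
  = 8.250 × 0.2944 = 2.429 mg/L

2.43 mg/L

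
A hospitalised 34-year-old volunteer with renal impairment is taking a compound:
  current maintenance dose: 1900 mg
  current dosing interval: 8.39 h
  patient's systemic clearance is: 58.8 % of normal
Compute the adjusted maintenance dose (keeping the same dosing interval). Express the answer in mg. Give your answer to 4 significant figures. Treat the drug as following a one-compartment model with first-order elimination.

1117 mg

To keep the same average steady-state level, dosing rate must scale with clearance.
CL ratio = 58.8 / 100 = 0.5880
New dose (same interval) = 1900 × 0.5880 = 1117 mg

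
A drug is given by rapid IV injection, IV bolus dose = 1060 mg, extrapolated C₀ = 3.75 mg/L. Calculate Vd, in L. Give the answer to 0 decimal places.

Vd = Dose / C₀ = 1060 / 3.75 = 282.7 L

283 L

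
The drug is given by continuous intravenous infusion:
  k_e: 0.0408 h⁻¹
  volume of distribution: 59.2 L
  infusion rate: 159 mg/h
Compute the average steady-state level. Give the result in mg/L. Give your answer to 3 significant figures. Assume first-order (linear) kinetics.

CL = k × Vd = 0.04080 × 59.2 = 2.415 L/h
At steady state Css = R₀ / CL = 159 / 2.415 = 65.84 mg/L

65.8 mg/L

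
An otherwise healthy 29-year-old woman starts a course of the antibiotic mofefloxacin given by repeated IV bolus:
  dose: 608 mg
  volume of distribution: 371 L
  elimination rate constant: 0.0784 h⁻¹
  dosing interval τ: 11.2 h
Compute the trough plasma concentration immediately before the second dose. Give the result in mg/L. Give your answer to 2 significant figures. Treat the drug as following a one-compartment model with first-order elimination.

0.68 mg/L

C₀ per dose = Dose / Vd = 608 / 371 = 1.639 mg/L
Fraction remaining after one interval: r = e^(−kτ) = e^(−0.07840 × 11.2) = 0.4156
Before dose 2, 1 dose has been given (aged 1τ).
C_trough = C₀ × r = 1.639 × 0.4156 = 0.6812 mg/L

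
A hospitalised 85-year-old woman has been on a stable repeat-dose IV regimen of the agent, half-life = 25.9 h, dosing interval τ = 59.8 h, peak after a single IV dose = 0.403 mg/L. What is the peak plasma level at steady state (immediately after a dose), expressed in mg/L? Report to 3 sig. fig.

k = ln2 / t½ = 0.693147 / 25.9 = 0.02676 h⁻¹
e^(−kτ) = e^(−0.02676 × 59.8) = 0.2018
Accumulation ratio R = 1 / (1 − e^(−kτ)) = 1 / (1 − 0.2018) = 1.253
Steady-state peak = C₀ × R = 0.403 × 1.253 = 0.5050 mg/L

0.505 mg/L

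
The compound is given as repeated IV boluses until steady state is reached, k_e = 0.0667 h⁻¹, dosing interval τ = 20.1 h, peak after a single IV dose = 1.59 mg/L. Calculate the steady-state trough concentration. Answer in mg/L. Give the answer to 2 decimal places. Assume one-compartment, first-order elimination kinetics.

e^(−kτ) = e^(−0.06670 × 20.1) = 0.2617
Accumulation ratio R = 1 / (1 − e^(−kτ)) = 1 / (1 − 0.2617) = 1.354
Steady-state trough = C₀ × R × e^(−kτ) = 1.59 × 1.354 × 0.2617 = 0.5634 mg/L

0.56 mg/L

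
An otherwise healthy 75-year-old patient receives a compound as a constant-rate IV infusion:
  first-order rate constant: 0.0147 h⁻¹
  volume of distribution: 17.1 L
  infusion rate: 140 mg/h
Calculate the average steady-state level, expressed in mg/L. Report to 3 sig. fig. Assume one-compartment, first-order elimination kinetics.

557 mg/L

CL = k × Vd = 0.01470 × 17.1 = 0.2514 L/h
At steady state Css = R₀ / CL = 140 / 0.2514 = 556.9 mg/L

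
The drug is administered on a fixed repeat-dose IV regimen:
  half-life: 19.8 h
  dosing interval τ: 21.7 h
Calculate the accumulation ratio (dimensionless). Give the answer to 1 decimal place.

k = ln2 / t½ = 0.693147 / 19.8 = 0.03501 h⁻¹
e^(−kτ) = e^(−0.03501 × 21.7) = 0.4678
Accumulation ratio R = 1 / (1 − e^(−kτ)) = 1 / (1 − 0.4678) = 1.879

1.9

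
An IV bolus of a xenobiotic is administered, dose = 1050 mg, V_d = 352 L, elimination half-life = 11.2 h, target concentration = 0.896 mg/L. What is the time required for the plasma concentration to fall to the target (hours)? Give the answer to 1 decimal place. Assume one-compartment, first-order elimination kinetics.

19.4 h

C₀ = Dose / Vd = 1050 / 352 = 2.983 mg/L
k = ln2 / t½ = 0.693147 / 11.2 = 0.06189 h⁻¹
t = ln(C₀ / C) / k = ln(2.983 / 0.896) / 0.06189
  = ln(3.329) / 0.06189 = 1.203 / 0.06189 = 19.44 h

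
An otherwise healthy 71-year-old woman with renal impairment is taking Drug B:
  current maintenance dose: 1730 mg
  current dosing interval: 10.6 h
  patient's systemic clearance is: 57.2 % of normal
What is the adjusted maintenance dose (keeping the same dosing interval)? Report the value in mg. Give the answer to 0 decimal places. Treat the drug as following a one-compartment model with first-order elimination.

To keep the same average steady-state level, dosing rate must scale with clearance.
CL ratio = 57.2 / 100 = 0.5720
New dose (same interval) = 1730 × 0.5720 = 989.6 mg

990 mg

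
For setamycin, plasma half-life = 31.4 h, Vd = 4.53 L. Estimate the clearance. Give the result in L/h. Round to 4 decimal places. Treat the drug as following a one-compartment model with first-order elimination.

k = ln2 / t½ = 0.693147 / 31.4 = 0.02207 h⁻¹
CL = k × Vd = 0.02207 × 4.53 = 0.09998 L/h

0.1000 L/h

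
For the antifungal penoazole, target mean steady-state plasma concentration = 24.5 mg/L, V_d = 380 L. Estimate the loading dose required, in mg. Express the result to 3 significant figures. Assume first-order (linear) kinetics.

LD = Css × Vd = 24.5 × 380 = 9310 mg

9310 mg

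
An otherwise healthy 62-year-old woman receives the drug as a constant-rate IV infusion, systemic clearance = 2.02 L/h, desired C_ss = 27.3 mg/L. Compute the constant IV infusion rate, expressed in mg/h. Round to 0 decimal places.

55 mg/h

At steady state, infusion rate R₀ = Css × CL = 27.3 × 2.020 = 55.15 mg/h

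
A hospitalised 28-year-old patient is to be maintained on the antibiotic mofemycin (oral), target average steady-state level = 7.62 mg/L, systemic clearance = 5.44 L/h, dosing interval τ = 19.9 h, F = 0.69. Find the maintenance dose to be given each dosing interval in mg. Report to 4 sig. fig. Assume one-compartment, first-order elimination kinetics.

At steady state, F × (Dose/τ) = Css × CL.
Dose = Css × CL × τ / F = 7.62 × 5.440 × 19.9 / 0.69 = 1196 mg

1196 mg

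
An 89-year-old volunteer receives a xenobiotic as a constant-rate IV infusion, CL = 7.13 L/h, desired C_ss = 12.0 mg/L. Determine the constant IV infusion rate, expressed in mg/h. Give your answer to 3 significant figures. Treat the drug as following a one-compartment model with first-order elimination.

85.6 mg/h

At steady state, infusion rate R₀ = Css × CL = 12.0 × 7.130 = 85.56 mg/h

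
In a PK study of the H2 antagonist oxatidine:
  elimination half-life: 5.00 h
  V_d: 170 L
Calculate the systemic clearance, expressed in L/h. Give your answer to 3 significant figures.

23.6 L/h

k = ln2 / t½ = 0.693147 / 5.00 = 0.1386 h⁻¹
CL = k × Vd = 0.1386 × 170 = 23.56 L/h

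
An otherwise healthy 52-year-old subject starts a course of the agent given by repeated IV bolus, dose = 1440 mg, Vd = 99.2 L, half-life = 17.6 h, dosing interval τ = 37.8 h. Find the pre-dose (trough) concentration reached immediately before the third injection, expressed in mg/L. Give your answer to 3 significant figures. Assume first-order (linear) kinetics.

4.02 mg/L

C₀ per dose = Dose / Vd = 1440 / 99.2 = 14.52 mg/L
k = ln2 / t½ = 0.693147 / 17.6 = 0.03938 h⁻¹
Fraction remaining after one interval: r = e^(−kτ) = e^(−0.03938 × 37.8) = 0.2257
Before dose 3, 2 doses have been given (aged 1τ, 2τ).
C_trough = C₀ × (r + r²) = 14.52 × (0.2257 + 0.05094) = 4.017 mg/L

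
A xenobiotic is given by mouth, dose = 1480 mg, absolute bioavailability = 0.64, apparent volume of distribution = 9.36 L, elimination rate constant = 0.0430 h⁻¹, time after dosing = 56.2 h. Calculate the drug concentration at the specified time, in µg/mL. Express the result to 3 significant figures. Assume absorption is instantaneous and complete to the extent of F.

9.03 µg/mL

Amount reaching circulation = F × Dose = 0.64 × 1480 = 947.2 mg
C₀ = F·Dose / Vd = 947.2 / 9.36 = 101.2 mg/L
C = C₀ · e^(−k·t) = 101.2 × e^(−0.04300 × 56.2)
  = 101.2 × 0.08922 = 9.029 mg/L
(9.029 mg/L = 9.029 µg/mL)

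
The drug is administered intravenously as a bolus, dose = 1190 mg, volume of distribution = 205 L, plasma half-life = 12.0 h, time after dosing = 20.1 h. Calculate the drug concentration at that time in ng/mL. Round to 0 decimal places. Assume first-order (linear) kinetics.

1818 ng/mL

C₀ = Dose / Vd = 1190 / 205 = 5.805 mg/L
k = ln2 / t½ = 0.693147 / 12.0 = 0.05776 h⁻¹
C = C₀ · e^(−k·t) = 5.805 × e^(−0.05776 × 20.1)
  = 5.805 × 0.3132 = 1.818 mg/L
Convert: 1.818 mg/L × 1000 = 1818 ng/mL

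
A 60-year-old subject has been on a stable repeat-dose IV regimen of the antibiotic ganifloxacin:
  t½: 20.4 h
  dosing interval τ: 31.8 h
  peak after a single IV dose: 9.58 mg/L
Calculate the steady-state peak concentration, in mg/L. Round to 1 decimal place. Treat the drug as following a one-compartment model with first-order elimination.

k = ln2 / t½ = 0.693147 / 20.4 = 0.03398 h⁻¹
e^(−kτ) = e^(−0.03398 × 31.8) = 0.3394
Accumulation ratio R = 1 / (1 − e^(−kτ)) = 1 / (1 − 0.3394) = 1.514
Steady-state peak = C₀ × R = 9.58 × 1.514 = 14.50 mg/L

14.5 mg/L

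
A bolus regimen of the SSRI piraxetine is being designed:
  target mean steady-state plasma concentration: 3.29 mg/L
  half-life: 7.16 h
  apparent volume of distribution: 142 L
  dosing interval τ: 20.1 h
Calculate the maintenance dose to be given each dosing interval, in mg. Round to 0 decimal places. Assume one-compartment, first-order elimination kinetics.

k = ln2 / t½ = 0.693147 / 7.16 = 0.09681 h⁻¹
CL = k × Vd = 0.09681 × 142 = 13.75 L/h
At steady state, Dose/τ = Css × CL.
Dose = Css × CL × τ = 3.29 × 13.75 × 20.1 = 909.3 mg

909 mg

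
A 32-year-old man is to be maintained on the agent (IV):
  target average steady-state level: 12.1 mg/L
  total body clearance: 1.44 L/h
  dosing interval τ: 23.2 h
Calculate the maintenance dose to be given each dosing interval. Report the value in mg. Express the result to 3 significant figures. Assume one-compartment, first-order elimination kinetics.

404 mg

At steady state, Dose/τ = Css × CL.
Dose = Css × CL × τ = 12.1 × 1.440 × 23.2 = 404.2 mg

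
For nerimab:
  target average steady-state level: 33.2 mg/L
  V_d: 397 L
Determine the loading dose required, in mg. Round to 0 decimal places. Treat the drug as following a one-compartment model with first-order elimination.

13180 mg

LD = Css × Vd = 33.2 × 397 = 13180 mg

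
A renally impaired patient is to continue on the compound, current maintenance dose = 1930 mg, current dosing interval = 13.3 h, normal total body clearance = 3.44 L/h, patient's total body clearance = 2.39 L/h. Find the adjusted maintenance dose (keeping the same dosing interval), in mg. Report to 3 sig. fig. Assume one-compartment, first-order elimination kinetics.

To keep the same average steady-state level, dosing rate must scale with clearance.
CL ratio = 2.39 / 3.44 = 0.6948
New dose (same interval) = 1930 × 0.6948 = 1341 mg

1340 mg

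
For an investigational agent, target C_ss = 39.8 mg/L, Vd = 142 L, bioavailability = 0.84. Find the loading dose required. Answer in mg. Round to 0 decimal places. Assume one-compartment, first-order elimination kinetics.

6728 mg

LD = Css × Vd / F = 39.8 × 142 / 0.84 = 6728 mg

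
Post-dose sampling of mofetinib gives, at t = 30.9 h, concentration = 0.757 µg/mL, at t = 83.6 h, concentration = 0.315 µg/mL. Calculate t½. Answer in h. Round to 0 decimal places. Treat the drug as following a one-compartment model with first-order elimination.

42 h

k = ln(C₁/C₂) / (t₂ − t₁) = ln(0.757/0.315) / (83.6 − 30.9)
  = 0.8768 / 52.70 = 0.01664 h⁻¹
t½ = ln2 / k = 0.693147 / 0.01664 = 41.66 h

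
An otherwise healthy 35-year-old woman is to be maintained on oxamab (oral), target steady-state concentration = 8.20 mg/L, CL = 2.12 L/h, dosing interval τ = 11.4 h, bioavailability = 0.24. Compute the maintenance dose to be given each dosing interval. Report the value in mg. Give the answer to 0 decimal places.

826 mg

At steady state, F × (Dose/τ) = Css × CL.
Dose = Css × CL × τ / F = 8.20 × 2.120 × 11.4 / 0.24 = 825.7 mg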